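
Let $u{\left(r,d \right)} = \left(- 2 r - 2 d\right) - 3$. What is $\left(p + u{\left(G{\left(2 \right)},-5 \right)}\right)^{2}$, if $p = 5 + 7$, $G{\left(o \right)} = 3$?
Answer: $169$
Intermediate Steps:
$u{\left(r,d \right)} = -3 - 2 d - 2 r$ ($u{\left(r,d \right)} = \left(- 2 d - 2 r\right) - 3 = -3 - 2 d - 2 r$)
$p = 12$
$\left(p + u{\left(G{\left(2 \right)},-5 \right)}\right)^{2} = \left(12 - -1\right)^{2} = \left(12 + 1\right)^{2} = 13^{2} = 169$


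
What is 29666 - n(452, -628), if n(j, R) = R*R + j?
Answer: -365170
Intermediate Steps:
n(j, R) = j + R**2 (n(j, R) = R**2 + j = j + R**2)
29666 - n(452, -628) = 29666 - (452 + (-628)**2) = 29666 - (452 + 394384) = 29666 - 1*394836 = 29666 - 394836 = -365170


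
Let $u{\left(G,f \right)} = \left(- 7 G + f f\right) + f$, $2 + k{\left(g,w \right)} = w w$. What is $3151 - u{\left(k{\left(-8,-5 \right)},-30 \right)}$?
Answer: $2442$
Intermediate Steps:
$k{\left(g,w \right)} = -2 + w^{2}$ ($k{\left(g,w \right)} = -2 + w w = -2 + w^{2}$)
$u{\left(G,f \right)} = f + f^{2} - 7 G$ ($u{\left(G,f \right)} = \left(- 7 G + f^{2}\right) + f = \left(f^{2} - 7 G\right) + f = f + f^{2} - 7 G$)
$3151 - u{\left(k{\left(-8,-5 \right)},-30 \right)} = 3151 - \left(-30 + \left(-30\right)^{2} - 7 \left(-2 + \left(-5\right)^{2}\right)\right) = 3151 - \left(-30 + 900 - 7 \left(-2 + 25\right)\right) = 3151 - \left(-30 + 900 - 161\right) = 3151 - 709 = 2442$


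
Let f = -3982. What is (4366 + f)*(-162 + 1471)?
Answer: 502656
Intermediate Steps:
(4366 + f)*(-162 + 1471) = (4366 - 3982)*(-162 + 1471) = 384*1309 = 502656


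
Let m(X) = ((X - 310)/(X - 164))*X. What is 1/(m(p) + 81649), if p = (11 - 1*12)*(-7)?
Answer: 157/12821014 ≈ 1.2246e-5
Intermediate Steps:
p = 7 (p = (11 - 12)*(-7) = -1*(-7) = 7)
m(X) = X*(-310 + X)/(-164 + X) (m(X) = ((-310 + X)/(-164 + X))*X = X*(-310 + X)/(-164 + X))
1/(m(p) + 81649) = 1/(7*(-310 + 7)/(-164 + 7) + 81649) = 1/(7*(-303)/(-157) + 81649) = 1/(7*(-1/157)*(-303) + 81649) = 1/(2121/157 + 81649) = 1/(12821014/157) = 157/12821014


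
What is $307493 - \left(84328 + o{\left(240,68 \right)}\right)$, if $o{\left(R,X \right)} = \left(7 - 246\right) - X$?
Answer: $223472$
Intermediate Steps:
$o{\left(R,X \right)} = -239 - X$
$307493 - \left(84328 + o{\left(240,68 \right)}\right) = 307493 - \left(84328 - 307\right) = 307493 - 84021 = 223472$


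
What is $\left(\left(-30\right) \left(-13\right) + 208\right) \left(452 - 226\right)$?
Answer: $135148$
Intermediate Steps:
$\left(\left(-30\right) \left(-13\right) + 208\right) \left(452 - 226\right) = \left(390 + 208\right) 226 = 598 \cdot 226 = 135148$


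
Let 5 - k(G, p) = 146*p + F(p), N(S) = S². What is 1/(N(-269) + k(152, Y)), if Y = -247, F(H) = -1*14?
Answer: 1/108442 ≈ 9.2215e-6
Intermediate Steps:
F(H) = -14
k(G, p) = 19 - 146*p (k(G, p) = 5 - (146*p - 14) = 5 - (-14 + 146*p) = 5 + (14 - 146*p) = 19 - 146*p)
1/(N(-269) + k(152, Y)) = 1/((-269)² + (19 - 146*(-247))) = 1/(72361 + (19 + 36062)) = 1/(72361 + 36081) = 1/108442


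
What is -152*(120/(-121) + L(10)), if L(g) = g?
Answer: -165680/121 ≈ -1369.3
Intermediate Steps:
-152*(120/(-121) + L(10)) = -152*(120/(-121) + 10) = -152*(120*(-1/121) + 10) = -152*(-120/121 + 10) = -152*1090/121 = -165680/121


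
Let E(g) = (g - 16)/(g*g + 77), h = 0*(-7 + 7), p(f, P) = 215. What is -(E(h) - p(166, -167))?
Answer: 16571/77 ≈ 215.21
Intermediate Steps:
h = 0 (h = 0*0 = 0)
E(g) = (-16 + g)/(77 + g²) (E(g) = (-16 + g)/(g² + 77) = (-16 + g)/(77 + g²))
-(E(h) - p(166, -167)) = -((-16 + 0)/(77 + 0²) - 1*215) = -(-16/(77 + 0) - 215) = -(-16/77 - 215) = -1*(-16571/77) = 16571/77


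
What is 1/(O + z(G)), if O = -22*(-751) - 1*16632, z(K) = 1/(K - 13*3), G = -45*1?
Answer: -84/9241 ≈ -0.0090899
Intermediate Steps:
G = -45
z(K) = 1/(-39 + K) (z(K) = 1/(K - 39) = 1/(-39 + K))
O = -110 (O = 16522 - 16632 = -110)
1/(O + z(G)) = 1/(-110 + 1/(-39 - 45)) = 1/(-110 + 1/(-84)) = 1/(-110 - 1/84) = 1/(-9241/84) = -84/9241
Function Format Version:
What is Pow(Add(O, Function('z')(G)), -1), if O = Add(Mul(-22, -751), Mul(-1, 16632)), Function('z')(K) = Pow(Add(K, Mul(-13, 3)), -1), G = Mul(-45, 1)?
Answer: Rational(-84, 9241) ≈ -0.0090899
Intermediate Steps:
G = -45
Function('z')(K) = Pow(Add(-39, K), -1) (Function('z')(K) = Pow(Add(K, -39), -1) = Pow(Add(-39, K), -1))
O = -110 (O = Add(16522, -16632) = -110)
Pow(Add(O, Function('z')(G)), -1) = Pow(Add(-110, Pow(Add(-39, -45), -1)), -1) = Pow(Add(-110, Pow(-84, -1)), -1) = Pow(Add(-110, Rational(-1, 84)), -1) = Pow(Rational(-9241, 84), -1) = Rational(-84, 9241)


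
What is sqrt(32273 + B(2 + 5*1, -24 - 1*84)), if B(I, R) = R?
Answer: sqrt(32165) ≈ 179.35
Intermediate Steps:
sqrt(32273 + B(2 + 5*1, -24 - 1*84)) = sqrt(32273 + (-24 - 1*84)) = sqrt(32273 + (-24 - 84)) = sqrt(32273 - 108) = sqrt(32165)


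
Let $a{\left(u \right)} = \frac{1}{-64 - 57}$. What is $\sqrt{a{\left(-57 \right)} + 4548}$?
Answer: $\frac{\sqrt{550307}}{11} \approx 67.439$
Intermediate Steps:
$a{\left(u \right)} = - \frac{1}{121}$ ($a{\left(u \right)} = \frac{1}{-121} = - \frac{1}{121}$)
$\sqrt{a{\left(-57 \right)} + 4548} = \sqrt{- \frac{1}{121} + 4548} = \sqrt{\frac{550307}{121}} = \frac{\sqrt{550307}}{11}$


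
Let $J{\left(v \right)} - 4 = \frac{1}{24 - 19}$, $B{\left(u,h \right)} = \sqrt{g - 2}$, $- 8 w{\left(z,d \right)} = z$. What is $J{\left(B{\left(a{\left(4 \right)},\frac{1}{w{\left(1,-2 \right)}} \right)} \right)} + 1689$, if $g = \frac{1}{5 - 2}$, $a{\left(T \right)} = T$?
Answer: $\frac{8466}{5} \approx 1693.2$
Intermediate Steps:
$w{\left(z,d \right)} = - \frac{z}{8}$
$g = \frac{1}{3} \approx 0.33333$
$B{\left(u,h \right)} = \frac{i \sqrt{15}}{3}$ ($B{\left(u,h \right)} = \sqrt{\frac{1}{3} - 2} = \sqrt{- \frac{5}{3}} = \frac{i \sqrt{15}}{3}$)
$J{\left(v \right)} = \frac{21}{5}$ ($J{\left(v \right)} = 4 + \frac{1}{24 - 19} = 4 + \frac{1}{5} = \frac{21}{5}$)
$J{\left(B{\left(a{\left(4 \right)},\frac{1}{w{\left(1,-2 \right)}} \right)} \right)} + 1689 = \frac{21}{5} + 1689 = \frac{8466}{5}$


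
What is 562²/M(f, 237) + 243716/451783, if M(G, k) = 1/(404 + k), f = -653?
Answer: 91466181098848/451783 ≈ 2.0246e+8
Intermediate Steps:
562²/M(f, 237) + 243716/451783 = 562²/(1/(404 + 237)) + 243716/451783 = 315844/(1/641) + 243716*(1/451783) = 315844/(1/641) + 243716/451783 = 315844*641 + 243716/451783 = 202456004 + 243716/451783 = 91466181098848/451783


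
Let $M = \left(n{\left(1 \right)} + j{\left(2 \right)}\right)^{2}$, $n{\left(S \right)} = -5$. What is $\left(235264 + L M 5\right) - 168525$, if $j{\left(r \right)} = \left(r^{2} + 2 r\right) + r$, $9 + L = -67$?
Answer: $57239$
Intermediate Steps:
$L = -76$ ($L = -9 - 67 = -76$)
$j{\left(r \right)} = r^{2} + 3 r$
$M = 25$ ($M = \left(-5 + 2 \left(3 + 2\right)\right)^{2} = \left(-5 + 2 \cdot 5\right)^{2} = \left(-5 + 10\right)^{2} = 5^{2} = 25$)
$\left(235264 + L M 5\right) - 168525 = \left(235264 + \left(-76\right) 25 \cdot 5\right) - 168525 = \left(235264 - 9500\right) - 168525 = 225764 - 168525 = 57239$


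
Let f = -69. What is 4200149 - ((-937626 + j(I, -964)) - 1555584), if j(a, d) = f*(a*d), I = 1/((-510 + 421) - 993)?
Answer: 3621140477/541 ≈ 6.6934e+6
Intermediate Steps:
I = -1/1082 (I = 1/(-89 - 993) = 1/(-1082) = -1/1082 ≈ -0.00092421)
j(a, d) = -69*a*d
4200149 - ((-937626 + j(I, -964)) - 1555584) = 4200149 - ((-937626 - 69*(-1/1082)*(-964)) - 1555584) = 4200149 - ((-937626 - 33258/541) - 1555584) = 4200149 - (-507288924/541 - 1555584) = 4200149 - 1*(-1348859868/541) = 4200149 + 1348859868/541 = 3621140477/541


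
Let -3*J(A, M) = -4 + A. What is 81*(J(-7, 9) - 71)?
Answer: -5454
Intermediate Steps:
J(A, M) = 4/3 - A/3 (J(A, M) = -(-4 + A)/3 = 4/3 - A/3)
81*(J(-7, 9) - 71) = 81*((4/3 - ⅓*(-7)) - 71) = 81*((4/3 + 7/3) - 71) = 81*(11/3 - 71) = 81*(-202/3) = -5454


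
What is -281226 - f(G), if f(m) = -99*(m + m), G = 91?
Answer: -263208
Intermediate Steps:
f(m) = -198*m
-281226 - f(G) = -281226 - (-198)*91 = -281226 - 1*(-18018) = -281226 + 18018 = -263208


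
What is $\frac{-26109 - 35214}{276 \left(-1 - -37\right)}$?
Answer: $- \frac{20441}{3312} \approx -6.1718$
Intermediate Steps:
$\frac{-26109 - 35214}{276 \left(-1 - -37\right)} = \frac{-26109 - 35214}{276 \left(-1 + 37\right)} = - \frac{61323}{276 \cdot 36} = - \frac{61323}{9936} = \left(-61323\right) \frac{1}{9936} = - \frac{20441}{3312}$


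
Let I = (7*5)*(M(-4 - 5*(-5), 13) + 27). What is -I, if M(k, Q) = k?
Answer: -1680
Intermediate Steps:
I = 1680 (I = (7*5)*((-4 - 5*(-5)) + 27) = 35*((-4 + 25) + 27) = 35*(21 + 27) = 35*48 = 1680)
-I = -1*1680 = -1680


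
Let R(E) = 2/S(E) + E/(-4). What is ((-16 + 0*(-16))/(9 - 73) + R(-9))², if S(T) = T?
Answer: 1681/324 ≈ 5.1883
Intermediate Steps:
R(E) = 2/E - E/4 (R(E) = 2/E + E/(-4) = 2/E + E*(-¼) = 2/E - E/4)
((-16 + 0*(-16))/(9 - 73) + R(-9))² = ((-16 + 0*(-16))/(9 - 73) + (2/(-9) - ¼*(-9)))² = ((-16 + 0)/(-64) + (2*(-⅑) + 9/4))² = (-16*(-1/64) + (-2/9 + 9/4))² = (¼ + 73/36)² = (41/18)² = 1681/324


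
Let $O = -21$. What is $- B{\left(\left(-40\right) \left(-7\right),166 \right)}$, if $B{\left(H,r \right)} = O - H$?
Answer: $301$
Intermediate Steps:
$B{\left(H,r \right)} = -21 - H$
$- B{\left(\left(-40\right) \left(-7\right),166 \right)} = - (-21 - \left(-40\right) \left(-7\right)) = - (-21 - 280) = \left(-1\right) \left(-301\right) = 301$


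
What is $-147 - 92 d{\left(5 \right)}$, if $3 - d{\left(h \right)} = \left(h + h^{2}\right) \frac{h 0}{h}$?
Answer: $-423$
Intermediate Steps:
$d{\left(h \right)} = 3$ ($d{\left(h \right)} = 3 - \left(h + h^{2}\right) \frac{h 0}{h} = 3 - \left(h + h^{2}\right) \frac{0}{h} = 3 - \left(h + h^{2}\right) 0 = 3 - 0 = 3 + 0 = 3$)
$-147 - 92 d{\left(5 \right)} = -147 - 276 = -423$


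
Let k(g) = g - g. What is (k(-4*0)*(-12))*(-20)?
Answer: 0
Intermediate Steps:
k(g) = 0
(k(-4*0)*(-12))*(-20) = (0*(-12))*(-20) = 0*(-20) = 0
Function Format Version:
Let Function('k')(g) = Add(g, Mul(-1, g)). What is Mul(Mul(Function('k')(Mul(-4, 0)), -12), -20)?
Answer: 0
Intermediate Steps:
Function('k')(g) = 0
Mul(Mul(Function('k')(Mul(-4, 0)), -12), -20) = Mul(Mul(0, -12), -20) = Mul(0, -20) = 0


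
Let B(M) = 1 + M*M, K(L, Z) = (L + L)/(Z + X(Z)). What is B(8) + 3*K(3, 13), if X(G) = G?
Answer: 854/13 ≈ 65.692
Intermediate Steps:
K(L, Z) = L/Z (K(L, Z) = (L + L)/(Z + Z) = (2*L)/((2*Z)) = (2*L)*(1/(2*Z)) = L/Z)
B(M) = 1 + M²
B(8) + 3*K(3, 13) = (1 + 8²) + 3*(3/13) = (1 + 64) + 3*(3*(1/13)) = 65 + 3*(3/13) = 65 + 9/13 = 854/13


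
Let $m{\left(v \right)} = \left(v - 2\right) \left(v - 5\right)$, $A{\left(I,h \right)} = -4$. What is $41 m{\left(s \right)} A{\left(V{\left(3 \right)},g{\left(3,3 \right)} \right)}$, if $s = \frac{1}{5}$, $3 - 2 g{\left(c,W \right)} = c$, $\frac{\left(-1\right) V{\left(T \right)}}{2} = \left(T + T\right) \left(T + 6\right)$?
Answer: $- \frac{35424}{25} \approx -1417.0$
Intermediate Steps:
$V{\left(T \right)} = - 4 T \left(6 + T\right)$ ($V{\left(T \right)} = - 2 \left(T + T\right) \left(T + 6\right) = - 2 \cdot 2 T \left(6 + T\right) = - 4 T \left(6 + T\right)$)
$g{\left(c,W \right)} = \frac{3}{2} - \frac{c}{2}$
$s = \frac{1}{5} \approx 0.2$
$m{\left(v \right)} = \left(-5 + v\right) \left(-2 + v\right)$ ($m{\left(v \right)} = \left(-2 + v\right) \left(-5 + v\right) = \left(-5 + v\right) \left(-2 + v\right)$)
$41 m{\left(s \right)} A{\left(V{\left(3 \right)},g{\left(3,3 \right)} \right)} = 41 \left(10 + \left(\frac{1}{5}\right)^{2} - \frac{7}{5}\right) \left(-4\right) = 41 \left(10 + \frac{1}{25} - \frac{7}{5}\right) \left(-4\right) = 41 \cdot \frac{216}{25} \left(-4\right) = \frac{8856}{25} \left(-4\right) = - \frac{35424}{25}$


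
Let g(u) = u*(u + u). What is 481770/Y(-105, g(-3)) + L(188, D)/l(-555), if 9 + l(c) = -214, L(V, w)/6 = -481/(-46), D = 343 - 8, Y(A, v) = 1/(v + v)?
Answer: 88955938437/5129 ≈ 1.7344e+7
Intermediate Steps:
g(u) = 2*u² (g(u) = u*(2*u) = 2*u²)
Y(A, v) = 1/(2*v)
D = 335
L(V, w) = 1443/23 (L(V, w) = 6*(-481/(-46)) = 6*(-481*(-1/46)) = 6*(481/46) = 1443/23)
l(c) = -223 (l(c) = -9 - 214 = -223)
481770/Y(-105, g(-3)) + L(188, D)/l(-555) = 481770/((1/(2*((2*(-3)²))))) + (1443/23)/(-223) = 481770/((1/(2*((2*9))))) + (1443/23)*(-1/223) = 481770/(((½)/18)) - 1443/5129 = 481770/(((½)*(1/18))) - 1443/5129 = 481770/(1/36) - 1443/5129 = 481770*36 - 1443/5129 = 17343720 - 1443/5129 = 88955938437/5129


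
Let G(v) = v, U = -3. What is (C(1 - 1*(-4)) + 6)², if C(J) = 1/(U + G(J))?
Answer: 169/4 ≈ 42.250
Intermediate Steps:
C(J) = 1/(-3 + J)
(C(1 - 1*(-4)) + 6)² = (1/(-3 + (1 - 1*(-4))) + 6)² = (1/(-3 + (1 + 4)) + 6)² = (1/(-3 + 5) + 6)² = (1/2 + 6)² = (½ + 6)² = (13/2)² = 169/4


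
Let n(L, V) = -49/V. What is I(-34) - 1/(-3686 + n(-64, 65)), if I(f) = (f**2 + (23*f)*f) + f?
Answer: 6640396755/239639 ≈ 27710.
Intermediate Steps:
I(f) = f + 24*f**2 (I(f) = (f**2 + 23*f**2) + f = 24*f**2 + f = f + 24*f**2)
I(-34) - 1/(-3686 + n(-64, 65)) = -34*(1 + 24*(-34)) - 1/(-3686 - 49/65) = -34*(1 - 816) - 1/(-3686 - 49*1/65) = -34*(-815) - 1/(-3686 - 49/65) = 27710 - 1/(-239639/65) = 27710 - 1*(-65/239639) = 27710 + 65/239639 = 6640396755/239639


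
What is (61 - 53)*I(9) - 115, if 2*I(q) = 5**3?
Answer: 385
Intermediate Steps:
I(q) = 125/2 (I(q) = (1/2)*5**3 = (1/2)*125 = 125/2)
(61 - 53)*I(9) - 115 = (61 - 53)*(125/2) - 115 = 8*(125/2) - 115 = 500 - 115 = 385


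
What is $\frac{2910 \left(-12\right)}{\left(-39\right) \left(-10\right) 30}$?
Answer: $- \frac{194}{65} \approx -2.9846$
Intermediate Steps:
$\frac{2910 \left(-12\right)}{\left(-39\right) \left(-10\right) 30} = - \frac{34920}{390 \cdot 30} = - \frac{34920}{11700} = \left(-34920\right) \frac{1}{11700} = - \frac{194}{65}$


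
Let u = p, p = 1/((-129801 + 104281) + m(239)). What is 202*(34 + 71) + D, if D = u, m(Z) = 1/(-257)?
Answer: 139108775353/6558641 ≈ 21210.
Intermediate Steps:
m(Z) = -1/257
p = -257/6558641 (p = 1/((-129801 + 104281) - 1/257) = 1/(-25520 - 1/257) = 1/(-6558641/257) = -257/6558641 ≈ -3.9185e-5)
u = -257/6558641 ≈ -3.9185e-5
D = -257/6558641 ≈ -3.9185e-5
202*(34 + 71) + D = 202*(34 + 71) - 257/6558641 = 202*105 - 257/6558641 = 21210 - 257/6558641 = 139108775353/6558641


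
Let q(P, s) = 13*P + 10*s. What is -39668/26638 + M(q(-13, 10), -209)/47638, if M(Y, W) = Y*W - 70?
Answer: -753711123/634490522 ≈ -1.1879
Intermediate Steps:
q(P, s) = 10*s + 13*P
M(Y, W) = -70 + W*Y (M(Y, W) = W*Y - 70 = -70 + W*Y)
-39668/26638 + M(q(-13, 10), -209)/47638 = -39668/26638 + (-70 - 209*(10*10 + 13*(-13)))/47638 = -39668*1/26638 + (-70 - 209*(100 - 169))*(1/47638) = -19834/13319 + (-70 - 209*(-69))*(1/47638) = -19834/13319 + (-70 + 14421)*(1/47638) = -19834/13319 + 14351*(1/47638) = -19834/13319 + 14351/47638 = -753711123/634490522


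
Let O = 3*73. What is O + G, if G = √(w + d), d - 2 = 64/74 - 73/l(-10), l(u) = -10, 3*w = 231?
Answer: 219 + √11932870/370 ≈ 228.34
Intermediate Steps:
w = 77 (w = (⅓)*231 = 77)
d = 3761/370 (d = 2 + (64/74 - 73/(-10)) = 2 + (64*(1/74) - 73*(-⅒)) = 2 + (32/37 + 73/10) = 2 + 3021/370 = 3761/370 ≈ 10.165)
O = 219
G = √11932870/370 (G = √(77 + 3761/370) = √(32251/370) = √11932870/370 ≈ 9.3362)
O + G = 219 + √11932870/370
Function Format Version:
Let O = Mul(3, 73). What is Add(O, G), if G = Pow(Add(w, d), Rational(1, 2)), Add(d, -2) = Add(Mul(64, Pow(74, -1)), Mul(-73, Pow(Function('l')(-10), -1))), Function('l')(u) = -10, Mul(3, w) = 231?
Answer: Add(219, Mul(Rational(1, 370), Pow(11932870, Rational(1, 2)))) ≈ 228.34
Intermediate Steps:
w = 77 (w = Mul(Rational(1, 3), 231) = 77)
d = Rational(3761, 370) (d = Add(2, Add(Mul(64, Pow(74, -1)), Mul(-73, Pow(-10, -1)))) = Add(2, Add(Mul(64, Rational(1, 74)), Mul(-73, Rational(-1, 10)))) = Add(2, Add(Rational(32, 37), Rational(73, 10))) = Add(2, Rational(3021, 370)) = Rational(3761, 370) ≈ 10.165)
O = 219
G = Mul(Rational(1, 370), Pow(11932870, Rational(1, 2))) (G = Pow(Add(77, Rational(3761, 370)), Rational(1, 2)) = Pow(Rational(32251, 370), Rational(1, 2)) = Mul(Rational(1, 370), Pow(11932870, Rational(1, 2))) ≈ 9.3362)
Add(O, G) = Add(219, Mul(Rational(1, 370), Pow(11932870, Rational(1, 2))))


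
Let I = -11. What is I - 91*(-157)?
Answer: 14276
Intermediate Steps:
I - 91*(-157) = -11 - 91*(-157) = -11 + 14287 = 14276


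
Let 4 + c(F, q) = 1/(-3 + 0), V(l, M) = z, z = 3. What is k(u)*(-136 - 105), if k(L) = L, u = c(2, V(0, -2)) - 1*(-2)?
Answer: 1687/3 ≈ 562.33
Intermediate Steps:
V(l, M) = 3
c(F, q) = -13/3 (c(F, q) = -4 + 1/(-3 + 0) = -4 + 1/(-3) = -4 - ⅓ = -13/3)
u = -7/3 (u = -13/3 - 1*(-2) = -13/3 + 2 = -7/3 ≈ -2.3333)
k(u)*(-136 - 105) = -7*(-136 - 105)/3 = -7/3*(-241) = 1687/3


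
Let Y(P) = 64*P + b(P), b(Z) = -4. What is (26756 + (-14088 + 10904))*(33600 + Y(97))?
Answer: 938259888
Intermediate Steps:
Y(P) = -4 + 64*P (Y(P) = 64*P - 4 = -4 + 64*P)
(26756 + (-14088 + 10904))*(33600 + Y(97)) = (26756 + (-14088 + 10904))*(33600 + (-4 + 64*97)) = (26756 - 3184)*(33600 + (-4 + 6208)) = 23572*(33600 + 6204) = 23572*39804 = 938259888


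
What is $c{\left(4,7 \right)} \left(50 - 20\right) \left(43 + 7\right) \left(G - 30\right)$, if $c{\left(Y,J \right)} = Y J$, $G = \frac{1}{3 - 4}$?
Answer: $-1302000$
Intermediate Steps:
$G = -1$ ($G = \frac{1}{-1} = -1$)
$c{\left(Y,J \right)} = J Y$
$c{\left(4,7 \right)} \left(50 - 20\right) \left(43 + 7\right) \left(G - 30\right) = 7 \cdot 4 \left(50 - 20\right) \left(43 + 7\right) \left(-1 - 30\right) = 28 \cdot 30 \cdot 50 \left(-1 - 30\right) = 28 \cdot 1500 \left(-31\right) = 42000 \left(-31\right) = -1302000$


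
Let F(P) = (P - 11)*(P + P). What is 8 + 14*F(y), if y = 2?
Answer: -496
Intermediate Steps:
F(P) = 2*P*(-11 + P) (F(P) = (-11 + P)*(2*P) = 2*P*(-11 + P))
8 + 14*F(y) = 8 + 14*(2*2*(-11 + 2)) = 8 + 14*(2*2*(-9)) = 8 + 14*(-36) = 8 - 504 = -496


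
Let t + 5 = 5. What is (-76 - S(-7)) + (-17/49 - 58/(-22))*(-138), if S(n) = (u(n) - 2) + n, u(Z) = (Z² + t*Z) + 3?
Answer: -234433/539 ≈ -434.94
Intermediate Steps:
t = 0 (t = -5 + 5 = 0)
u(Z) = 3 + Z² (u(Z) = (Z² + 0*Z) + 3 = (Z² + 0) + 3 = Z² + 3 = 3 + Z²)
S(n) = 1 + n + n² (S(n) = ((3 + n²) - 2) + n = (1 + n²) + n = 1 + n + n²)
(-76 - S(-7)) + (-17/49 - 58/(-22))*(-138) = (-76 - (1 - 7 + (-7)²)) + (-17/49 - 58/(-22))*(-138) = (-76 - (1 - 7 + 49)) + (-17*1/49 - 58*(-1/22))*(-138) = (-76 - 1*43) + (-17/49 + 29/11)*(-138) = (-76 - 43) + (1234/539)*(-138) = -119 - 170292/539 = -234433/539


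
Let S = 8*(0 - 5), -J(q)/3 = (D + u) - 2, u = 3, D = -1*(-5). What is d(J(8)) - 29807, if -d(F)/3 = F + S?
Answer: -29633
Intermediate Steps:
D = 5
J(q) = -18 (J(q) = -3*((5 + 3) - 2) = -3*(8 - 2) = -3*6 = -18)
S = -40 (S = 8*(-5) = -40)
d(F) = 120 - 3*F (d(F) = -3*(F - 40) = -3*(-40 + F) = 120 - 3*F)
d(J(8)) - 29807 = (120 - 3*(-18)) - 29807 = (120 + 54) - 29807 = 174 - 29807 = -29633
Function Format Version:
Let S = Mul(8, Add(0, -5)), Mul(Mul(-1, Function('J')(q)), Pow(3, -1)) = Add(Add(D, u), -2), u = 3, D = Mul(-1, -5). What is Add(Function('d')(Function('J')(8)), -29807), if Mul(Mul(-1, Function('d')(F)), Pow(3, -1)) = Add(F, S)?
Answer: -29633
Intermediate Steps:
D = 5
Function('J')(q) = -18 (Function('J')(q) = Mul(-3, Add(Add(5, 3), -2)) = Mul(-3, Add(8, -2)) = Mul(-3, 6) = -18)
S = -40 (S = Mul(8, -5) = -40)
Function('d')(F) = Add(120, Mul(-3, F)) (Function('d')(F) = Mul(-3, Add(F, -40)) = Mul(-3, Add(-40, F)) = Add(120, Mul(-3, F)))
Add(Function('d')(Function('J')(8)), -29807) = Add(Add(120, Mul(-3, -18)), -29807) = Add(Add(120, 54), -29807) = Add(174, -29807) = -29633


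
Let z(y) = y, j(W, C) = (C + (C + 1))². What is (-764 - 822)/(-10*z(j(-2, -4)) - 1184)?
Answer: 793/837 ≈ 0.94743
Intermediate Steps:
j(W, C) = (1 + 2*C)² (j(W, C) = (C + (1 + C))² = (1 + 2*C)²)
(-764 - 822)/(-10*z(j(-2, -4)) - 1184) = (-764 - 822)/(-10*(1 + 2*(-4))² - 1184) = -1586/(-10*(1 - 8)² - 1184) = -1586/(-10*(-7)² - 1184) = -1586/(-10*49 - 1184) = -1586/(-490 - 1184) = -1586/(-1674) = -1586*(-1/1674) = 793/837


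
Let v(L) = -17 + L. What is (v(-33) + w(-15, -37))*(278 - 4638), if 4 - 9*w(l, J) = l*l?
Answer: 2925560/9 ≈ 3.2506e+5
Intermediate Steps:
w(l, J) = 4/9 - l²/9 (w(l, J) = 4/9 - l*l/9 = 4/9 - l²/9)
(v(-33) + w(-15, -37))*(278 - 4638) = ((-17 - 33) + (4/9 - ⅑*(-15)²))*(278 - 4638) = (-50 + (4/9 - ⅑*225))*(-4360) = (-50 + (4/9 - 25))*(-4360) = (-50 - 221/9)*(-4360) = -671/9*(-4360) = 2925560/9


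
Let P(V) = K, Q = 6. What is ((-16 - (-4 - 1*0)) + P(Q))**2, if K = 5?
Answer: 49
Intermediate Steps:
P(V) = 5
((-16 - (-4 - 1*0)) + P(Q))**2 = ((-16 - (-4 - 1*0)) + 5)**2 = ((-16 - (-4 + 0)) + 5)**2 = ((-16 - 1*(-4)) + 5)**2 = ((-16 + 4) + 5)**2 = (-12 + 5)**2 = (-7)**2 = 49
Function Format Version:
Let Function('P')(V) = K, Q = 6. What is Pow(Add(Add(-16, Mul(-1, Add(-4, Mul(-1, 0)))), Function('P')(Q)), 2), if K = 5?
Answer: 49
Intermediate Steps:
Function('P')(V) = 5
Pow(Add(Add(-16, Mul(-1, Add(-4, Mul(-1, 0)))), Function('P')(Q)), 2) = Pow(Add(Add(-16, Mul(-1, Add(-4, Mul(-1, 0)))), 5), 2) = Pow(Add(Add(-16, Mul(-1, Add(-4, 0))), 5), 2) = Pow(Add(Add(-16, Mul(-1, -4)), 5), 2) = Pow(Add(Add(-16, 4), 5), 2) = Pow(Add(-12, 5), 2) = Pow(-7, 2) = 49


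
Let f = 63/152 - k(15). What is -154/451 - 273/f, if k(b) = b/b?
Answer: 1700090/3649 ≈ 465.91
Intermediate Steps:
k(b) = 1
f = -89/152 (f = 63/152 - 1*1 = 63*(1/152) - 1 = 63/152 - 1 = -89/152 ≈ -0.58553)
-154/451 - 273/f = -154/451 - 273/(-89/152) = -154*1/451 - 273*(-152/89) = -14/41 + 41496/89 = 1700090/3649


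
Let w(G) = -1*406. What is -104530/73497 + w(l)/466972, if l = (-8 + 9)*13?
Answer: -24421211471/17160520542 ≈ -1.4231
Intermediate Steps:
l = 13 (l = 1*13 = 13)
w(G) = -406
-104530/73497 + w(l)/466972 = -104530/73497 - 406/466972 = -104530*1/73497 - 406*1/466972 = -104530/73497 - 203/233486 = -24421211471/17160520542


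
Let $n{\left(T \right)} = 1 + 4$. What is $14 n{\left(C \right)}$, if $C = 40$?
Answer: $70$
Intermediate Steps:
$n{\left(T \right)} = 5$
$14 n{\left(C \right)} = 14 \cdot 5 = 70$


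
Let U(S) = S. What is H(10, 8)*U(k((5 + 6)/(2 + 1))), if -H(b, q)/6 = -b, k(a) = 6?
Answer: 360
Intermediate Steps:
H(b, q) = 6*b (H(b, q) = -(-6)*b = 6*b)
H(10, 8)*U(k((5 + 6)/(2 + 1))) = (6*10)*6 = 60*6 = 360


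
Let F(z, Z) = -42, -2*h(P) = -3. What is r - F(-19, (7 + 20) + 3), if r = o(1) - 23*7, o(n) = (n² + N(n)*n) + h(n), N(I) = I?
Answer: -231/2 ≈ -115.50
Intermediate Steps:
h(P) = 3/2 (h(P) = -½*(-3) = 3/2)
o(n) = 3/2 + 2*n² (o(n) = (n² + n*n) + 3/2 = (n² + n²) + 3/2 = 2*n² + 3/2 = 3/2 + 2*n²)
r = -315/2 (r = (3/2 + 2*1²) - 23*7 = (3/2 + 2*1) - 161 = (3/2 + 2) - 161 = 7/2 - 161 = -315/2 ≈ -157.50)
r - F(-19, (7 + 20) + 3) = -315/2 - 1*(-42) = -315/2 + 42 = -231/2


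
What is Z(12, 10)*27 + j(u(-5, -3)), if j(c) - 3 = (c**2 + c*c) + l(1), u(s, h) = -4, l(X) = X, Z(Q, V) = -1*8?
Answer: -180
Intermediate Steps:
Z(Q, V) = -8
j(c) = 4 + 2*c**2 (j(c) = 3 + ((c**2 + c*c) + 1) = 3 + ((c**2 + c**2) + 1) = 3 + (2*c**2 + 1) = 3 + (1 + 2*c**2) = 4 + 2*c**2)
Z(12, 10)*27 + j(u(-5, -3)) = -8*27 + (4 + 2*(-4)**2) = -216 + (4 + 2*16) = -216 + (4 + 32) = -216 + 36 = -180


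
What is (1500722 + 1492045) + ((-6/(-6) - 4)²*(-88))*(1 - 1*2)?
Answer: 2993559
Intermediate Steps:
(1500722 + 1492045) + ((-6/(-6) - 4)²*(-88))*(1 - 1*2) = 2992767 + ((-6*(-⅙) - 4)²*(-88))*(1 - 2) = 2992767 + ((1 - 4)²*(-88))*(-1) = 2992767 + ((-3)²*(-88))*(-1) = 2992767 + (9*(-88))*(-1) = 2992767 - 792*(-1) = 2992767 + 792 = 2993559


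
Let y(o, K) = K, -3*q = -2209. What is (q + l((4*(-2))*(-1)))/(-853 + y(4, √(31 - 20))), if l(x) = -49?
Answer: -879443/1091397 - 1031*√11/1091397 ≈ -0.80893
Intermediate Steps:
q = 2209/3 (q = -⅓*(-2209) = 2209/3 ≈ 736.33)
(q + l((4*(-2))*(-1)))/(-853 + y(4, √(31 - 20))) = (2209/3 - 49)/(-853 + √(31 - 20)) = 2062/(3*(-853 + √11))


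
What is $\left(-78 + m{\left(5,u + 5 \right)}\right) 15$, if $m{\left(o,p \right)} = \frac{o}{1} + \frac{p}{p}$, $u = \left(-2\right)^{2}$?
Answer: $-1080$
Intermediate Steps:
$u = 4$
$m{\left(o,p \right)} = 1 + o$ ($m{\left(o,p \right)} = o 1 + 1 = o + 1 = 1 + o$)
$\left(-78 + m{\left(5,u + 5 \right)}\right) 15 = \left(-78 + \left(1 + 5\right)\right) 15 = \left(-78 + 6\right) 15 = \left(-72\right) 15 = -1080$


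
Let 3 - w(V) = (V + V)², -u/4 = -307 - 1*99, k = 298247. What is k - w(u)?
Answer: 10847748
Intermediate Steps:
u = 1624 (u = -4*(-307 - 1*99) = -4*(-307 - 99) = -4*(-406) = 1624)
w(V) = 3 - 4*V² (w(V) = 3 - (V + V)² = 3 - (2*V)² = 3 - 4*V²)
k - w(u) = 298247 - (3 - 4*1624²) = 298247 - (3 - 4*2637376) = 298247 - (3 - 10549504) = 298247 - 1*(-10549501) = 298247 + 10549501 = 10847748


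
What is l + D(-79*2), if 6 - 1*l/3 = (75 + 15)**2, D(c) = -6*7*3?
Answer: -24408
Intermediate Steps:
D(c) = -126 (D(c) = -42*3 = -126)
l = -24282 (l = 18 - 3*(75 + 15)**2 = 18 - 3*90**2 = 18 - 3*8100 = 18 - 24300 = -24282)
l + D(-79*2) = -24282 - 126 = -24408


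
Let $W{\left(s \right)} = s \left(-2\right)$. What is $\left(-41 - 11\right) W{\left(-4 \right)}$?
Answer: $-416$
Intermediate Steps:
$W{\left(s \right)} = - 2 s$
$\left(-41 - 11\right) W{\left(-4 \right)} = \left(-41 - 11\right) \left(\left(-2\right) \left(-4\right)\right) = \left(-52\right) 8 = -416$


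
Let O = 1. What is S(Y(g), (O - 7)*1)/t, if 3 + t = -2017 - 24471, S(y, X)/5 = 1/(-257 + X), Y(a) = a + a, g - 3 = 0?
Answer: 5/6967133 ≈ 7.1765e-7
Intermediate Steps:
g = 3 (g = 3 + 0 = 3)
Y(a) = 2*a
S(y, X) = 5/(-257 + X)
t = -26491 (t = -3 + (-2017 - 24471) = -3 - 26488 = -26491)
S(Y(g), (O - 7)*1)/t = (5/(-257 + (1 - 7)*1))/(-26491) = (5/(-257 - 6*1))*(-1/26491) = (5/(-257 - 6))*(-1/26491) = (5/(-263))*(-1/26491) = (5*(-1/263))*(-1/26491) = -5/263*(-1/26491) = 5/6967133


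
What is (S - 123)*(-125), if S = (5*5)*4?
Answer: 2875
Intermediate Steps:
S = 100 (S = 25*4 = 100)
(S - 123)*(-125) = (100 - 123)*(-125) = -23*(-125) = 2875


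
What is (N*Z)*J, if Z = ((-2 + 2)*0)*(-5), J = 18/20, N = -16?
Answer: 0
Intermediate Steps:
J = 9/10 (J = 18*(1/20) = 9/10 ≈ 0.90000)
Z = 0 (Z = (0*0)*(-5) = 0*(-5) = 0)
(N*Z)*J = -16*0*(9/10) = 0*(9/10) = 0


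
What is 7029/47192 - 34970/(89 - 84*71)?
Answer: 338319923/55450600 ≈ 6.1013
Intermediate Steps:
7029/47192 - 34970/(89 - 84*71) = 7029*(1/47192) - 34970/(89 - 5964) = 7029/47192 - 34970/(-5875) = 7029/47192 - 34970*(-1/5875) = 7029/47192 + 6994/1175 = 338319923/55450600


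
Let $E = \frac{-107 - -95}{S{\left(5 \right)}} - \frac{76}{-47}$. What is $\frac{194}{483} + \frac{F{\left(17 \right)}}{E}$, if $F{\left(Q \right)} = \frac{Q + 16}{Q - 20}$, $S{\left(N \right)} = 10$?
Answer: $- \frac{175649}{6762} \approx -25.976$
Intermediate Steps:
$F{\left(Q \right)} = \frac{16 + Q}{-20 + Q}$
$E = \frac{98}{235}$ ($E = \frac{-107 - -95}{10} - \frac{76}{-47} = \left(-107 + 95\right) \frac{1}{10} - - \frac{76}{47} = \left(-12\right) \frac{1}{10} + \frac{76}{47} = - \frac{6}{5} + \frac{76}{47} = \frac{98}{235} \approx 0.41702$)
$\frac{194}{483} + \frac{F{\left(17 \right)}}{E} = \frac{194}{483} + \frac{\frac{1}{-20 + 17} \left(16 + 17\right)}{\frac{98}{235}} = 194 \cdot \frac{1}{483} + \frac{1}{-3} \cdot 33 \cdot \frac{235}{98} = \frac{194}{483} + \left(- \frac{1}{3}\right) 33 \cdot \frac{235}{98} = \frac{194}{483} - \frac{2585}{98} = - \frac{175649}{6762}$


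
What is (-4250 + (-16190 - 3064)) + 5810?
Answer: -17694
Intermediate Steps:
(-4250 + (-16190 - 3064)) + 5810 = (-4250 - 19254) + 5810 = -23504 + 5810 = -17694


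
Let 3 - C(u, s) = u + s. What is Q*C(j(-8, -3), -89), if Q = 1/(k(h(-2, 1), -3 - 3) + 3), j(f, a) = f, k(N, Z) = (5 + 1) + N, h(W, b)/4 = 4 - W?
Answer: 100/33 ≈ 3.0303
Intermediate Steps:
h(W, b) = 16 - 4*W (h(W, b) = 4*(4 - W) = 16 - 4*W)
k(N, Z) = 6 + N
C(u, s) = 3 - s - u (C(u, s) = 3 - (u + s) = 3 - (s + u) = 3 + (-s - u) = 3 - s - u)
Q = 1/33 (Q = 1/((6 + (16 - 4*(-2))) + 3) = 1/((6 + (16 + 8)) + 3) = 1/((6 + 24) + 3) = 1/(30 + 3) = 1/33 ≈ 0.030303)
Q*C(j(-8, -3), -89) = (3 - 1*(-89) - 1*(-8))/33 = (3 + 89 + 8)/33 = (1/33)*100 = 100/33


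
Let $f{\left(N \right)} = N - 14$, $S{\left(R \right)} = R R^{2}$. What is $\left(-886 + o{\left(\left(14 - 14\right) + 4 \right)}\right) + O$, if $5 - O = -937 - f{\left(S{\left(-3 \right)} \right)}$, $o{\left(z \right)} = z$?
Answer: $19$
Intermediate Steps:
$S{\left(R \right)} = R^{3}$
$f{\left(N \right)} = -14 + N$
$O = 901$ ($O = 5 - \left(-937 - \left(-14 + \left(-3\right)^{3}\right)\right) = 5 - \left(-937 - \left(-14 - 27\right)\right) = 5 - \left(-937 - -41\right) = 5 - \left(-937 + 41\right) = 5 - -896 = 5 + 896 = 901$)
$\left(-886 + o{\left(\left(14 - 14\right) + 4 \right)}\right) + O = \left(-886 + \left(\left(14 - 14\right) + 4\right)\right) + 901 = \left(-886 + \left(0 + 4\right)\right) + 901 = \left(-886 + 4\right) + 901 = -882 + 901 = 19$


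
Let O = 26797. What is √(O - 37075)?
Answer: 3*I*√1142 ≈ 101.38*I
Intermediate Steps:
√(O - 37075) = √(26797 - 37075) = √(-10278) = 3*I*√1142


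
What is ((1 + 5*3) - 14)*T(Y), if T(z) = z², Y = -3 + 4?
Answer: 2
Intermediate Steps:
Y = 1
((1 + 5*3) - 14)*T(Y) = ((1 + 5*3) - 14)*1² = ((1 + 15) - 14)*1 = (16 - 14)*1 = 2*1 = 2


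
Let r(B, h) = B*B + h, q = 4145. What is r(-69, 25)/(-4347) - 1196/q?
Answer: -25036982/18018315 ≈ -1.3895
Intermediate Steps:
r(B, h) = h + B**2 (r(B, h) = B**2 + h = h + B**2)
r(-69, 25)/(-4347) - 1196/q = (25 + (-69)**2)/(-4347) - 1196/4145 = (25 + 4761)*(-1/4347) - 1196*1/4145 = 4786*(-1/4347) - 1196/4145 = -4786/4347 - 1196/4145 = -25036982/18018315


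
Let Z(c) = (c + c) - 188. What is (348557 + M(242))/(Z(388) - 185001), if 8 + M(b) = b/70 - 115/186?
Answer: -2269072471/1200528630 ≈ -1.8901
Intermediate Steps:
M(b) = -1603/186 + b/70 (M(b) = -8 + (b/70 - 115/186) = -8 + (-115/186 + b/70) = -1603/186 + b/70)
Z(c) = -188 + 2*c (Z(c) = 2*c - 188 = -188 + 2*c)
(348557 + M(242))/(Z(388) - 185001) = (348557 + (-1603/186 + (1/70)*242))/((-188 + 2*388) - 185001) = (348557 + (-1603/186 + 121/35))/((-188 + 776) - 185001) = (348557 - 33599/6510)/(588 - 185001) = (2269072471/6510)/(-184413) = (2269072471/6510)*(-1/184413) = -2269072471/1200528630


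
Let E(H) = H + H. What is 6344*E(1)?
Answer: 12688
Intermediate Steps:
E(H) = 2*H
6344*E(1) = 6344*(2*1) = 6344*2 = 12688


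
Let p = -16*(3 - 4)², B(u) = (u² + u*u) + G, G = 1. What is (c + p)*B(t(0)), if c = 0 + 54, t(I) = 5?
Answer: 1938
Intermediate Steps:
B(u) = 1 + 2*u² (B(u) = (u² + u*u) + 1 = (u² + u²) + 1 = 2*u² + 1 = 1 + 2*u²)
p = -16 (p = -16*(-1)² = -16*1 = -16)
c = 54
(c + p)*B(t(0)) = (54 - 16)*(1 + 2*5²) = 38*(1 + 2*25) = 38*(1 + 50) = 38*51 = 1938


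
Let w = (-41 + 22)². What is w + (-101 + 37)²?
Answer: 4457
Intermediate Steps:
w = 361 (w = (-19)² = 361)
w + (-101 + 37)² = 361 + (-101 + 37)² = 361 + (-64)² = 361 + 4096 = 4457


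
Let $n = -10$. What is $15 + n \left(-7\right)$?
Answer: $85$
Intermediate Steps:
$15 + n \left(-7\right) = 15 - -70 = 15 + 70 = 85$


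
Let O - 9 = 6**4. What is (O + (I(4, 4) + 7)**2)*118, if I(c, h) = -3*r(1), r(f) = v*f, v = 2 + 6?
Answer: 188092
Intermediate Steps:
v = 8
r(f) = 8*f
I(c, h) = -24
O = 1305 (O = 9 + 6**4 = 9 + 1296 = 1305)
(O + (I(4, 4) + 7)**2)*118 = (1305 + (-24 + 7)**2)*118 = (1305 + (-17)**2)*118 = (1305 + 289)*118 = 1594*118 = 188092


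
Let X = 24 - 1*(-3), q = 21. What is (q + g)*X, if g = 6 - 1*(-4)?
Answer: 837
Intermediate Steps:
X = 27 (X = 24 + 3 = 27)
g = 10 (g = 6 + 4 = 10)
(q + g)*X = (21 + 10)*27 = 31*27 = 837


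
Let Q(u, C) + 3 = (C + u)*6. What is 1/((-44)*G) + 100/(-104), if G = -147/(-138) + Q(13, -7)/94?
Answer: -856103/875732 ≈ -0.97759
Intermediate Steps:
Q(u, C) = -3 + 6*C + 6*u (Q(u, C) = -3 + (C + u)*6 = -3 + (6*C + 6*u) = -3 + 6*C + 6*u)
G = 1531/1081 (G = -147/(-138) + (-3 + 6*(-7) + 6*13)/94 = -147*(-1/138) + (-3 - 42 + 78)*(1/94) = 49/46 + 33*(1/94) = 49/46 + 33/94 = 1531/1081 ≈ 1.4163)
1/((-44)*G) + 100/(-104) = 1/((-44)*(1531/1081)) + 100/(-104) = -1/44*1081/1531 + 100*(-1/104) = -1081/67364 - 25/26 = -856103/875732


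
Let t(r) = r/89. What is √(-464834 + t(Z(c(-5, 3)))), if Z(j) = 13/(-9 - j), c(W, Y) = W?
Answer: I*√14727801613/178 ≈ 681.79*I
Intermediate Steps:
t(r) = r/89 (t(r) = r*(1/89) = r/89)
√(-464834 + t(Z(c(-5, 3)))) = √(-464834 + (-13/(9 - 5))/89) = √(-464834 + (-13/4)/89) = √(-464834 + (-13*¼)/89) = √(-464834 + (1/89)*(-13/4)) = √(-464834 - 13/356) = √(-165480917/356) = I*√14727801613/178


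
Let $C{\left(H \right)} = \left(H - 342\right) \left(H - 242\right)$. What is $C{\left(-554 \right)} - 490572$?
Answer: $222644$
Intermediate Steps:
$C{\left(H \right)} = \left(-342 + H\right) \left(-242 + H\right)$
$C{\left(-554 \right)} - 490572 = \left(82764 + \left(-554\right)^{2} - -323536\right) - 490572 = \left(82764 + 306916 + 323536\right) - 490572 = 713216 - 490572 = 222644$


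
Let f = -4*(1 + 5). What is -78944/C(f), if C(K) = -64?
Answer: 2467/2 ≈ 1233.5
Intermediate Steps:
f = -24 (f = -4*6 = -24)
-78944/C(f) = -78944/(-64) = -78944*(-1/64) = 2467/2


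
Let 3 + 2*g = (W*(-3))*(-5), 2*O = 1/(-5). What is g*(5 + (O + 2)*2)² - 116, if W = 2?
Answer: 23236/25 ≈ 929.44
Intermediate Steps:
O = -⅒ (O = (½)/(-5) = (½)*(-⅕) = -⅒ ≈ -0.10000)
g = 27/2 (g = -3/2 + ((2*(-3))*(-5))/2 = -3/2 + (-6*(-5))/2 = -3/2 + (½)*30 = -3/2 + 15 = 27/2 ≈ 13.500)
g*(5 + (O + 2)*2)² - 116 = 27*(5 + (-⅒ + 2)*2)²/2 - 116 = 27*(5 + (19/10)*2)²/2 - 116 = 27*(5 + 19/5)²/2 - 116 = 27*(44/5)²/2 - 116 = (27/2)*(1936/25) - 116 = 26136/25 - 116 = 23236/25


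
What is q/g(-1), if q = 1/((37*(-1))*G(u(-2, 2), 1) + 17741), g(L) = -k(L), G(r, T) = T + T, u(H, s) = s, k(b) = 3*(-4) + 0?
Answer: 1/212004 ≈ 4.7169e-6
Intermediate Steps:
k(b) = -12 (k(b) = -12 + 0 = -12)
G(r, T) = 2*T
g(L) = 12 (g(L) = -1*(-12) = 12)
q = 1/17667 (q = 1/((37*(-1))*(2*1) + 17741) = 1/(-37*2 + 17741) = 1/(-74 + 17741) = 1/17667 ≈ 5.6603e-5)
q/g(-1) = (1/17667)/12 = (1/17667)*(1/12) = 1/212004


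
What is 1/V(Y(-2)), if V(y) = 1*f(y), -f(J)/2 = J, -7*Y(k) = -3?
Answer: -7/6 ≈ -1.1667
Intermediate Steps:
Y(k) = 3/7 (Y(k) = -1/7*(-3) = 3/7)
f(J) = -2*J
V(y) = -2*y (V(y) = 1*(-2*y) = -2*y)
1/V(Y(-2)) = 1/(-2*3/7) = 1/(-6/7) = -7/6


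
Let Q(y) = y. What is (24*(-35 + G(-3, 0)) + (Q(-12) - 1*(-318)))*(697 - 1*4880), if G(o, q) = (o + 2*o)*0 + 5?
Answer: 1731762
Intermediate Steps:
G(o, q) = 5 (G(o, q) = (3*o)*0 + 5 = 0 + 5 = 5)
(24*(-35 + G(-3, 0)) + (Q(-12) - 1*(-318)))*(697 - 1*4880) = (24*(-35 + 5) + (-12 - 1*(-318)))*(697 - 1*4880) = (24*(-30) + (-12 + 318))*(697 - 4880) = (-720 + 306)*(-4183) = -414*(-4183) = 1731762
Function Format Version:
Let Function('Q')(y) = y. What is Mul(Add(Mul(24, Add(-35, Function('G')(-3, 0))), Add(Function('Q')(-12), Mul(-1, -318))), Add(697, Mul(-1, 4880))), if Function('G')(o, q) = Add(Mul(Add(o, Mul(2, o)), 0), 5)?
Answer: 1731762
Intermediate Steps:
Function('G')(o, q) = 5 (Function('G')(o, q) = Add(Mul(Mul(3, o), 0), 5) = Add(0, 5) = 5)
Mul(Add(Mul(24, Add(-35, Function('G')(-3, 0))), Add(Function('Q')(-12), Mul(-1, -318))), Add(697, Mul(-1, 4880))) = Mul(Add(Mul(24, Add(-35, 5)), Add(-12, Mul(-1, -318))), Add(697, Mul(-1, 4880))) = Mul(Add(Mul(24, -30), Add(-12, 318)), Add(697, -4880)) = Mul(Add(-720, 306), -4183) = Mul(-414, -4183) = 1731762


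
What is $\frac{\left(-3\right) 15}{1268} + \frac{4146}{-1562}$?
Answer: $- \frac{2663709}{990308} \approx -2.6898$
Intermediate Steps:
$\frac{\left(-3\right) 15}{1268} + \frac{4146}{-1562} = \left(-45\right) \frac{1}{1268} + 4146 \left(- \frac{1}{1562}\right) = - \frac{45}{1268} - \frac{2073}{781} = - \frac{2663709}{990308}$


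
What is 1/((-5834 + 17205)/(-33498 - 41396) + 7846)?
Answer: 74894/587606953 ≈ 0.00012746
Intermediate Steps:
1/((-5834 + 17205)/(-33498 - 41396) + 7846) = 1/(11371/(-74894) + 7846) = 1/(11371*(-1/74894) + 7846) = 1/(-11371/74894 + 7846) = 1/(587606953/74894) = 74894/587606953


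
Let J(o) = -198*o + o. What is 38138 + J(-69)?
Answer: 51731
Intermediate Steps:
J(o) = -197*o
38138 + J(-69) = 38138 - 197*(-69) = 38138 + 13593 = 51731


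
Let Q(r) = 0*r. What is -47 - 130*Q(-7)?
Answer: -47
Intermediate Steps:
Q(r) = 0
-47 - 130*Q(-7) = -47 - 130*0 = -47 + 0 = -47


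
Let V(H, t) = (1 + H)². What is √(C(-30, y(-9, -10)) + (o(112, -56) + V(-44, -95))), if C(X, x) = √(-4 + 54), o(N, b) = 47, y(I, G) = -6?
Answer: √(1896 + 5*√2) ≈ 43.624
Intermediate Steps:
C(X, x) = 5*√2 (C(X, x) = √50 = 5*√2)
√(C(-30, y(-9, -10)) + (o(112, -56) + V(-44, -95))) = √(5*√2 + (47 + (1 - 44)²)) = √(5*√2 + (47 + (-43)²)) = √(5*√2 + (47 + 1849)) = √(5*√2 + 1896) = √(1896 + 5*√2)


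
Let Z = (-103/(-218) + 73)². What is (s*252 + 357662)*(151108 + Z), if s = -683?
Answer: 690027101133013/23762 ≈ 2.9039e+10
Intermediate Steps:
Z = 256544289/47524 (Z = (-103*(-1/218) + 73)² = (103/218 + 73)² = (16017/218)² = 256544289/47524 ≈ 5398.2)
(s*252 + 357662)*(151108 + Z) = (-683*252 + 357662)*(151108 + 256544289/47524) = (-172116 + 357662)*(7437800881/47524) = 185546*(7437800881/47524) = 690027101133013/23762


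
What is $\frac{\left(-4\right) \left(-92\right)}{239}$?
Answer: $\frac{368}{239} \approx 1.5397$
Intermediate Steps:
$\frac{\left(-4\right) \left(-92\right)}{239} = 368 \cdot \frac{1}{239} = \frac{368}{239}$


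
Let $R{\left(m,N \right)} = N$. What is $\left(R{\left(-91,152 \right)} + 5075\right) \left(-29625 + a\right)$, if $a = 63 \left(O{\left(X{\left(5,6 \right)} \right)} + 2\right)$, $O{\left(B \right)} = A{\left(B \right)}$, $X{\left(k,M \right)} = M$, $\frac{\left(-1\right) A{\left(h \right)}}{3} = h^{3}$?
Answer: $-367578321$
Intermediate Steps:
$A{\left(h \right)} = - 3 h^{3}$
$O{\left(B \right)} = - 3 B^{3}$
$a = -40698$ ($a = 63 \left(- 3 \cdot 6^{3} + 2\right) = 63 \left(\left(-3\right) 216 + 2\right) = 63 \left(-648 + 2\right) = 63 \left(-646\right) = -40698$)
$\left(R{\left(-91,152 \right)} + 5075\right) \left(-29625 + a\right) = \left(152 + 5075\right) \left(-29625 - 40698\right) = 5227 \left(-70323\right) = -367578321$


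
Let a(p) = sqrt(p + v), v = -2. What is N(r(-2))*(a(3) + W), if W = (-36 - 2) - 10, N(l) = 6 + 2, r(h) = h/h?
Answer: -376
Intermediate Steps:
r(h) = 1
a(p) = sqrt(-2 + p) (a(p) = sqrt(p - 2) = sqrt(-2 + p))
N(l) = 8
W = -48 (W = -38 - 10 = -48)
N(r(-2))*(a(3) + W) = 8*(sqrt(-2 + 3) - 48) = 8*(sqrt(1) - 48) = 8*(1 - 48) = 8*(-47) = -376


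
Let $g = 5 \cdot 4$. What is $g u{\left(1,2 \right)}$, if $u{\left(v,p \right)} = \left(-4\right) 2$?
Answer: $-160$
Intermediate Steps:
$g = 20$
$u{\left(v,p \right)} = -8$
$g u{\left(1,2 \right)} = 20 \left(-8\right) = -160$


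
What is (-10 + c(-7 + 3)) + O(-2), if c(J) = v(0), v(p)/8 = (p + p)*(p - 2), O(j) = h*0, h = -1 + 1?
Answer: -10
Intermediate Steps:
h = 0
O(j) = 0 (O(j) = 0*0 = 0)
v(p) = 16*p*(-2 + p) (v(p) = 8*((p + p)*(p - 2)) = 8*((2*p)*(-2 + p)) = 8*(2*p*(-2 + p)) = 16*p*(-2 + p))
c(J) = 0 (c(J) = 16*0*(-2 + 0) = 16*0*(-2) = 0)
(-10 + c(-7 + 3)) + O(-2) = (-10 + 0) + 0 = -10 + 0 = -10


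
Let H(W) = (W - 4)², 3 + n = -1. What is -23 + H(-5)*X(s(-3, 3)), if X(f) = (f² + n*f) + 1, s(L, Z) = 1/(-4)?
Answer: 2305/16 ≈ 144.06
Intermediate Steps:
n = -4 (n = -3 - 1 = -4)
s(L, Z) = -¼
X(f) = 1 + f² - 4*f (X(f) = (f² - 4*f) + 1 = 1 + f² - 4*f)
H(W) = (-4 + W)²
-23 + H(-5)*X(s(-3, 3)) = -23 + (-4 - 5)²*(1 + (-¼)² - 4*(-¼)) = -23 + (-9)²*(1 + 1/16 + 1) = -23 + 81*(33/16) = -23 + 2673/16 = 2305/16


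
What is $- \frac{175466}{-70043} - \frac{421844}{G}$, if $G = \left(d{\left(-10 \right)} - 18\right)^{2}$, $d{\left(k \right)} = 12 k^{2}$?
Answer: $\frac{53900135123}{24464689083} \approx 2.2032$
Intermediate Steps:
$G = 1397124$ ($G = \left(12 \left(-10\right)^{2} - 18\right)^{2} = \left(12 \cdot 100 - 18\right)^{2} = \left(1200 - 18\right)^{2} = 1182^{2} = 1397124$)
$- \frac{175466}{-70043} - \frac{421844}{G} = - \frac{175466}{-70043} - \frac{421844}{1397124} = \left(-175466\right) \left(- \frac{1}{70043}\right) - \frac{105461}{349281} = \frac{175466}{70043} - \frac{105461}{349281} = \frac{53900135123}{24464689083}$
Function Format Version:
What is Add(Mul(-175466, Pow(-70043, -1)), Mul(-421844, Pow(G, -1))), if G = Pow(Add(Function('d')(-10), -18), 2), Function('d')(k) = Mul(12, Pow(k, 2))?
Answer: Rational(53900135123, 24464689083) ≈ 2.2032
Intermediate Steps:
G = 1397124 (G = Pow(Add(Mul(12, Pow(-10, 2)), -18), 2) = Pow(Add(Mul(12, 100), -18), 2) = Pow(Add(1200, -18), 2) = Pow(1182, 2) = 1397124)
Add(Mul(-175466, Pow(-70043, -1)), Mul(-421844, Pow(G, -1))) = Add(Mul(-175466, Pow(-70043, -1)), Mul(-421844, Pow(1397124, -1))) = Add(Mul(-175466, Rational(-1, 70043)), Mul(-421844, Rational(1, 1397124))) = Add(Rational(175466, 70043), Rational(-105461, 349281)) = Rational(53900135123, 24464689083)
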